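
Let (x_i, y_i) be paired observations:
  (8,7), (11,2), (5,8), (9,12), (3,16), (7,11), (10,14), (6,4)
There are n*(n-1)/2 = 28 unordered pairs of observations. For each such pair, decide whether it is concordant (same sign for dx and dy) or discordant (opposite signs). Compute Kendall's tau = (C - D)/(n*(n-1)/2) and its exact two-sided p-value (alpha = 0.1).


Step 1: Enumerate the 28 unordered pairs (i,j) with i<j and classify each by sign(x_j-x_i) * sign(y_j-y_i).
  (1,2):dx=+3,dy=-5->D; (1,3):dx=-3,dy=+1->D; (1,4):dx=+1,dy=+5->C; (1,5):dx=-5,dy=+9->D
  (1,6):dx=-1,dy=+4->D; (1,7):dx=+2,dy=+7->C; (1,8):dx=-2,dy=-3->C; (2,3):dx=-6,dy=+6->D
  (2,4):dx=-2,dy=+10->D; (2,5):dx=-8,dy=+14->D; (2,6):dx=-4,dy=+9->D; (2,7):dx=-1,dy=+12->D
  (2,8):dx=-5,dy=+2->D; (3,4):dx=+4,dy=+4->C; (3,5):dx=-2,dy=+8->D; (3,6):dx=+2,dy=+3->C
  (3,7):dx=+5,dy=+6->C; (3,8):dx=+1,dy=-4->D; (4,5):dx=-6,dy=+4->D; (4,6):dx=-2,dy=-1->C
  (4,7):dx=+1,dy=+2->C; (4,8):dx=-3,dy=-8->C; (5,6):dx=+4,dy=-5->D; (5,7):dx=+7,dy=-2->D
  (5,8):dx=+3,dy=-12->D; (6,7):dx=+3,dy=+3->C; (6,8):dx=-1,dy=-7->C; (7,8):dx=-4,dy=-10->C
Step 2: C = 12, D = 16, total pairs = 28.
Step 3: tau = (C - D)/(n(n-1)/2) = (12 - 16)/28 = -0.142857.
Step 4: Exact two-sided p-value (enumerate n! = 40320 permutations of y under H0): p = 0.719544.
Step 5: alpha = 0.1. fail to reject H0.

tau_b = -0.1429 (C=12, D=16), p = 0.719544, fail to reject H0.


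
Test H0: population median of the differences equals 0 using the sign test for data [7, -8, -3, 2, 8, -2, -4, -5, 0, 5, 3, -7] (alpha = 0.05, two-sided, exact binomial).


Step 1: Discard zero differences. Original n = 12; n_eff = number of nonzero differences = 11.
Nonzero differences (with sign): +7, -8, -3, +2, +8, -2, -4, -5, +5, +3, -7
Step 2: Count signs: positive = 5, negative = 6.
Step 3: Under H0: P(positive) = 0.5, so the number of positives S ~ Bin(11, 0.5).
Step 4: Two-sided exact p-value = sum of Bin(11,0.5) probabilities at or below the observed probability = 1.000000.
Step 5: alpha = 0.05. fail to reject H0.

n_eff = 11, pos = 5, neg = 6, p = 1.000000, fail to reject H0.


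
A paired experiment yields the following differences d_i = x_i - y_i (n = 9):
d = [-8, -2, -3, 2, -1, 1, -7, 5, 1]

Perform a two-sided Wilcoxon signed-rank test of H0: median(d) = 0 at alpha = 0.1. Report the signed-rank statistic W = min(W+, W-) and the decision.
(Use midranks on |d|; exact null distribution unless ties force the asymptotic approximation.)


Step 1: Drop any zero differences (none here) and take |d_i|.
|d| = [8, 2, 3, 2, 1, 1, 7, 5, 1]
Step 2: Midrank |d_i| (ties get averaged ranks).
ranks: |8|->9, |2|->4.5, |3|->6, |2|->4.5, |1|->2, |1|->2, |7|->8, |5|->7, |1|->2
Step 3: Attach original signs; sum ranks with positive sign and with negative sign.
W+ = 4.5 + 2 + 7 + 2 = 15.5
W- = 9 + 4.5 + 6 + 2 + 8 = 29.5
(Check: W+ + W- = 45 should equal n(n+1)/2 = 45.)
Step 4: Test statistic W = min(W+, W-) = 15.5.
Step 5: Ties in |d|, so use the tie-corrected normal approximation.
        E[W] = n(n+1)/4 = 9*10/4 = 22.5.
        Tie groups: |d|=1 (t=3), |d|=2 (t=2); sum(t^3 - t) = 30.
        Var[W] = n(n+1)(2n+1)/24 - sum(t^3-t)/48 = 1710/24 - 30/48 = 70.625.
        z = (W - E[W]) / sqrt(Var[W]) = (15.5 - 22.5) / 8.4039 = -0.8329.
        Two-sided p = 2*Phi(z) = 0.404873.
Step 6: alpha = 0.1. fail to reject H0.

W+ = 15.5, W- = 29.5, W = min = 15.5, p = 0.404873, fail to reject H0.


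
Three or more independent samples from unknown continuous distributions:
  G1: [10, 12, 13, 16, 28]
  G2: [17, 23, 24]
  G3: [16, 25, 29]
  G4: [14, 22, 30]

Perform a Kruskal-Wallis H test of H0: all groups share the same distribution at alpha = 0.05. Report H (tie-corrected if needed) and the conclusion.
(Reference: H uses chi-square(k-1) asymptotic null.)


Step 1: Combine all N = 14 observations and assign midranks.
sorted (value, group, rank): (10,G1,1), (12,G1,2), (13,G1,3), (14,G4,4), (16,G1,5.5), (16,G3,5.5), (17,G2,7), (22,G4,8), (23,G2,9), (24,G2,10), (25,G3,11), (28,G1,12), (29,G3,13), (30,G4,14)
Step 2: Sum ranks within each group.
R_1 = 23.5 (n_1 = 5)
R_2 = 26 (n_2 = 3)
R_3 = 29.5 (n_3 = 3)
R_4 = 26 (n_4 = 3)
Step 3: H = 12/(N(N+1)) * sum(R_i^2/n_i) - 3(N+1)
     = 12/(14*15) * (23.5^2/5 + 26^2/3 + 29.5^2/3 + 26^2/3) - 3*15
     = 0.057143 * 851.2 - 45
     = 3.640000.
Step 4: Ties present; correction factor C = 1 - 6/(14^3 - 14) = 0.997802. Corrected H = 3.640000 / 0.997802 = 3.648018.
Step 5: Under H0, H ~ chi^2(3); p-value = 0.302066.
Step 6: alpha = 0.05. fail to reject H0.

H = 3.6480, df = 3, p = 0.302066, fail to reject H0.


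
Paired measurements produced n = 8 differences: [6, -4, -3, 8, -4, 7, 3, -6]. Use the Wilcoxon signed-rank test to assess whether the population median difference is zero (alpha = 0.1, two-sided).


Step 1: Drop any zero differences (none here) and take |d_i|.
|d| = [6, 4, 3, 8, 4, 7, 3, 6]
Step 2: Midrank |d_i| (ties get averaged ranks).
ranks: |6|->5.5, |4|->3.5, |3|->1.5, |8|->8, |4|->3.5, |7|->7, |3|->1.5, |6|->5.5
Step 3: Attach original signs; sum ranks with positive sign and with negative sign.
W+ = 5.5 + 8 + 7 + 1.5 = 22
W- = 3.5 + 1.5 + 3.5 + 5.5 = 14
(Check: W+ + W- = 36 should equal n(n+1)/2 = 36.)
Step 4: Test statistic W = min(W+, W-) = 14.
Step 5: Ties in |d|, so use the tie-corrected normal approximation.
        E[W] = n(n+1)/4 = 8*9/4 = 18.
        Tie groups: |d|=3 (t=2), |d|=4 (t=2), |d|=6 (t=2); sum(t^3 - t) = 18.
        Var[W] = n(n+1)(2n+1)/24 - sum(t^3-t)/48 = 1224/24 - 18/48 = 50.625.
        z = (W - E[W]) / sqrt(Var[W]) = (14 - 18) / 7.1151 = -0.5622.
        Two-sided p = 2*Phi(z) = 0.573992.
Step 6: alpha = 0.1. fail to reject H0.

W+ = 22, W- = 14, W = min = 14, p = 0.573992, fail to reject H0.


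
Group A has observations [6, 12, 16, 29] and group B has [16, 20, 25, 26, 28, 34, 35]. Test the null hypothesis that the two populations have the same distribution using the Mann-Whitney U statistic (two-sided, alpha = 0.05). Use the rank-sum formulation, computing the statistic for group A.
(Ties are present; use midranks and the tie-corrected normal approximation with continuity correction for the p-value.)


Step 1: Combine and sort all 11 observations; assign midranks.
sorted (value, group): (6,X), (12,X), (16,X), (16,Y), (20,Y), (25,Y), (26,Y), (28,Y), (29,X), (34,Y), (35,Y)
ranks: 6->1, 12->2, 16->3.5, 16->3.5, 20->5, 25->6, 26->7, 28->8, 29->9, 34->10, 35->11
Step 2: Rank sum for X: R1 = 1 + 2 + 3.5 + 9 = 15.5.
Step 3: U_X = R1 - n1(n1+1)/2 = 15.5 - 4*5/2 = 15.5 - 10 = 5.5.
       U_Y = n1*n2 - U_X = 28 - 5.5 = 22.5.
Step 4: Ties are present, so use the tie-corrected normal approximation (with continuity correction) for the p-value.
Step 5: p-value = 0.129695; compare to alpha = 0.05. fail to reject H0.

U_X = 5.5, p = 0.129695, fail to reject H0 at alpha = 0.05.


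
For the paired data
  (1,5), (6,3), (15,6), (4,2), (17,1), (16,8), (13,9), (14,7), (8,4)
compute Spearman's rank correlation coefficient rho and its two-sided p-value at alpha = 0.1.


Step 1: Rank x and y separately (midranks; no ties here).
rank(x): 1->1, 6->3, 15->7, 4->2, 17->9, 16->8, 13->5, 14->6, 8->4
rank(y): 5->5, 3->3, 6->6, 2->2, 1->1, 8->8, 9->9, 7->7, 4->4
Step 2: d_i = R_x(i) - R_y(i); compute d_i^2.
  (1-5)^2=16, (3-3)^2=0, (7-6)^2=1, (2-2)^2=0, (9-1)^2=64, (8-8)^2=0, (5-9)^2=16, (6-7)^2=1, (4-4)^2=0
sum(d^2) = 98.
Step 3: rho = 1 - 6*98 / (9*(9^2 - 1)) = 1 - 588/720 = 0.183333.
Step 4: Under H0, t = rho * sqrt((n-2)/(1-rho^2)) = 0.4934 ~ t(7).
Step 5: Two-sided p-value from the t-distribution with 7 df = 0.636820.
Step 6: alpha = 0.1. fail to reject H0.

rho = 0.1833, p = 0.636820, fail to reject H0 at alpha = 0.1.


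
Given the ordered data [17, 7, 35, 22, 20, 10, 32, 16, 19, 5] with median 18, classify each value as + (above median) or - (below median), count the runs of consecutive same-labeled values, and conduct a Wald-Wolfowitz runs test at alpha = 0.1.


Step 1: Compute median = 18; label A = above, B = below.
Labels in order: BBAAABABAB  (n_A = 5, n_B = 5)
Step 2: Count runs R = 7.
Step 3: Under H0 (random ordering), E[R] = 2*n_A*n_B/(n_A+n_B) + 1 = 2*5*5/10 + 1 = 6.0000.
        Var[R] = 2*n_A*n_B*(2*n_A*n_B - n_A - n_B) / ((n_A+n_B)^2 * (n_A+n_B-1)) = 2000/900 = 2.2222.
        SD[R] = 1.4907.
Step 4: Continuity-corrected z = (R - 0.5 - E[R]) / SD[R] = (7 - 0.5 - 6.0000) / 1.4907 = 0.3354.
Step 5: Two-sided p-value via normal approximation = 2*(1 - Phi(|z|)) = 0.737316.
Step 6: alpha = 0.1. fail to reject H0.

R = 7, z = 0.3354, p = 0.737316, fail to reject H0.


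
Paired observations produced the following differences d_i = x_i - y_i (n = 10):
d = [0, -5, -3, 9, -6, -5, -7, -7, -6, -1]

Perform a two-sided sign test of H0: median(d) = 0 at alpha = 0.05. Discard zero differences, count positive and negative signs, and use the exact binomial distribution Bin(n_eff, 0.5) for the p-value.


Step 1: Discard zero differences. Original n = 10; n_eff = number of nonzero differences = 9.
Nonzero differences (with sign): -5, -3, +9, -6, -5, -7, -7, -6, -1
Step 2: Count signs: positive = 1, negative = 8.
Step 3: Under H0: P(positive) = 0.5, so the number of positives S ~ Bin(9, 0.5).
Step 4: Two-sided exact p-value = sum of Bin(9,0.5) probabilities at or below the observed probability = 0.039062.
Step 5: alpha = 0.05. reject H0.

n_eff = 9, pos = 1, neg = 8, p = 0.039062, reject H0.


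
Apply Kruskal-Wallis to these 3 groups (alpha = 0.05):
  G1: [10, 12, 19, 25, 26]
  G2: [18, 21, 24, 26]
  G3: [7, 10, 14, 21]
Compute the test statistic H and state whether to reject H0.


Step 1: Combine all N = 13 observations and assign midranks.
sorted (value, group, rank): (7,G3,1), (10,G1,2.5), (10,G3,2.5), (12,G1,4), (14,G3,5), (18,G2,6), (19,G1,7), (21,G2,8.5), (21,G3,8.5), (24,G2,10), (25,G1,11), (26,G1,12.5), (26,G2,12.5)
Step 2: Sum ranks within each group.
R_1 = 37 (n_1 = 5)
R_2 = 37 (n_2 = 4)
R_3 = 17 (n_3 = 4)
Step 3: H = 12/(N(N+1)) * sum(R_i^2/n_i) - 3(N+1)
     = 12/(13*14) * (37^2/5 + 37^2/4 + 17^2/4) - 3*14
     = 0.065934 * 688.3 - 42
     = 3.382418.
Step 4: Ties present; correction factor C = 1 - 18/(13^3 - 13) = 0.991758. Corrected H = 3.382418 / 0.991758 = 3.410526.
Step 5: Under H0, H ~ chi^2(2); p-value = 0.181725.
Step 6: alpha = 0.05. fail to reject H0.

H = 3.4105, df = 2, p = 0.181725, fail to reject H0.


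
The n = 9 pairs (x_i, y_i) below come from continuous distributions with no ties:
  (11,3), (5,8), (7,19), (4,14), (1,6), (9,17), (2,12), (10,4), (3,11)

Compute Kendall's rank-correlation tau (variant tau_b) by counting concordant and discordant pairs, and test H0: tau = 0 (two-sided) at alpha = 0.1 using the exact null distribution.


Step 1: Enumerate the 36 unordered pairs (i,j) with i<j and classify each by sign(x_j-x_i) * sign(y_j-y_i).
  (1,2):dx=-6,dy=+5->D; (1,3):dx=-4,dy=+16->D; (1,4):dx=-7,dy=+11->D; (1,5):dx=-10,dy=+3->D
  (1,6):dx=-2,dy=+14->D; (1,7):dx=-9,dy=+9->D; (1,8):dx=-1,dy=+1->D; (1,9):dx=-8,dy=+8->D
  (2,3):dx=+2,dy=+11->C; (2,4):dx=-1,dy=+6->D; (2,5):dx=-4,dy=-2->C; (2,6):dx=+4,dy=+9->C
  (2,7):dx=-3,dy=+4->D; (2,8):dx=+5,dy=-4->D; (2,9):dx=-2,dy=+3->D; (3,4):dx=-3,dy=-5->C
  (3,5):dx=-6,dy=-13->C; (3,6):dx=+2,dy=-2->D; (3,7):dx=-5,dy=-7->C; (3,8):dx=+3,dy=-15->D
  (3,9):dx=-4,dy=-8->C; (4,5):dx=-3,dy=-8->C; (4,6):dx=+5,dy=+3->C; (4,7):dx=-2,dy=-2->C
  (4,8):dx=+6,dy=-10->D; (4,9):dx=-1,dy=-3->C; (5,6):dx=+8,dy=+11->C; (5,7):dx=+1,dy=+6->C
  (5,8):dx=+9,dy=-2->D; (5,9):dx=+2,dy=+5->C; (6,7):dx=-7,dy=-5->C; (6,8):dx=+1,dy=-13->D
  (6,9):dx=-6,dy=-6->C; (7,8):dx=+8,dy=-8->D; (7,9):dx=+1,dy=-1->D; (8,9):dx=-7,dy=+7->D
Step 2: C = 16, D = 20, total pairs = 36.
Step 3: tau = (C - D)/(n(n-1)/2) = (16 - 20)/36 = -0.111111.
Step 4: Exact two-sided p-value (enumerate n! = 362880 permutations of y under H0): p = 0.761414.
Step 5: alpha = 0.1. fail to reject H0.

tau_b = -0.1111 (C=16, D=20), p = 0.761414, fail to reject H0.


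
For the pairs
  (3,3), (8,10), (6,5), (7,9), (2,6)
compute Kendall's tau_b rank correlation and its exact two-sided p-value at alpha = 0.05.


Step 1: Enumerate the 10 unordered pairs (i,j) with i<j and classify each by sign(x_j-x_i) * sign(y_j-y_i).
  (1,2):dx=+5,dy=+7->C; (1,3):dx=+3,dy=+2->C; (1,4):dx=+4,dy=+6->C; (1,5):dx=-1,dy=+3->D
  (2,3):dx=-2,dy=-5->C; (2,4):dx=-1,dy=-1->C; (2,5):dx=-6,dy=-4->C; (3,4):dx=+1,dy=+4->C
  (3,5):dx=-4,dy=+1->D; (4,5):dx=-5,dy=-3->C
Step 2: C = 8, D = 2, total pairs = 10.
Step 3: tau = (C - D)/(n(n-1)/2) = (8 - 2)/10 = 0.600000.
Step 4: Exact two-sided p-value (enumerate n! = 120 permutations of y under H0): p = 0.233333.
Step 5: alpha = 0.05. fail to reject H0.

tau_b = 0.6000 (C=8, D=2), p = 0.233333, fail to reject H0.


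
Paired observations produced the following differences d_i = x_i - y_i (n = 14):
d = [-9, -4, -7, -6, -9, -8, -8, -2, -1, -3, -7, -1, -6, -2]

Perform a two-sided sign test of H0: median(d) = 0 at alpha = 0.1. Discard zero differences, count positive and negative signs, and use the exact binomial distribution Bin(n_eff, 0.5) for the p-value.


Step 1: Discard zero differences. Original n = 14; n_eff = number of nonzero differences = 14.
Nonzero differences (with sign): -9, -4, -7, -6, -9, -8, -8, -2, -1, -3, -7, -1, -6, -2
Step 2: Count signs: positive = 0, negative = 14.
Step 3: Under H0: P(positive) = 0.5, so the number of positives S ~ Bin(14, 0.5).
Step 4: Two-sided exact p-value = sum of Bin(14,0.5) probabilities at or below the observed probability = 0.000122.
Step 5: alpha = 0.1. reject H0.

n_eff = 14, pos = 0, neg = 14, p = 0.000122, reject H0.


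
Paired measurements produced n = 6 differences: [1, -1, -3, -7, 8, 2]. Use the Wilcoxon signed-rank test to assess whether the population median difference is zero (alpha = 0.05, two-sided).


Step 1: Drop any zero differences (none here) and take |d_i|.
|d| = [1, 1, 3, 7, 8, 2]
Step 2: Midrank |d_i| (ties get averaged ranks).
ranks: |1|->1.5, |1|->1.5, |3|->4, |7|->5, |8|->6, |2|->3
Step 3: Attach original signs; sum ranks with positive sign and with negative sign.
W+ = 1.5 + 6 + 3 = 10.5
W- = 1.5 + 4 + 5 = 10.5
(Check: W+ + W- = 21 should equal n(n+1)/2 = 21.)
Step 4: Test statistic W = min(W+, W-) = 10.5.
Step 5: Ties in |d|, so use the tie-corrected normal approximation.
        E[W] = n(n+1)/4 = 6*7/4 = 10.5.
        Tie groups: |d|=1 (t=2); sum(t^3 - t) = 6.
        Var[W] = n(n+1)(2n+1)/24 - sum(t^3-t)/48 = 546/24 - 6/48 = 22.625.
        z = (W - E[W]) / sqrt(Var[W]) = (10.5 - 10.5) / 4.7566 = 0.0000.
        Two-sided p = 2*Phi(z) = 1.000000.
Step 6: alpha = 0.05. fail to reject H0.

W+ = 10.5, W- = 10.5, W = min = 10.5, p = 1.000000, fail to reject H0.


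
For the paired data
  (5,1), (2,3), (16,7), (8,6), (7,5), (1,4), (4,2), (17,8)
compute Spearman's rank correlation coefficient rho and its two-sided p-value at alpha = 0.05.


Step 1: Rank x and y separately (midranks; no ties here).
rank(x): 5->4, 2->2, 16->7, 8->6, 7->5, 1->1, 4->3, 17->8
rank(y): 1->1, 3->3, 7->7, 6->6, 5->5, 4->4, 2->2, 8->8
Step 2: d_i = R_x(i) - R_y(i); compute d_i^2.
  (4-1)^2=9, (2-3)^2=1, (7-7)^2=0, (6-6)^2=0, (5-5)^2=0, (1-4)^2=9, (3-2)^2=1, (8-8)^2=0
sum(d^2) = 20.
Step 3: rho = 1 - 6*20 / (8*(8^2 - 1)) = 1 - 120/504 = 0.761905.
Step 4: Under H0, t = rho * sqrt((n-2)/(1-rho^2)) = 2.8814 ~ t(6).
Step 5: Two-sided p-value from the t-distribution with 6 df = 0.028005.
Step 6: alpha = 0.05. reject H0.

rho = 0.7619, p = 0.028005, reject H0 at alpha = 0.05.


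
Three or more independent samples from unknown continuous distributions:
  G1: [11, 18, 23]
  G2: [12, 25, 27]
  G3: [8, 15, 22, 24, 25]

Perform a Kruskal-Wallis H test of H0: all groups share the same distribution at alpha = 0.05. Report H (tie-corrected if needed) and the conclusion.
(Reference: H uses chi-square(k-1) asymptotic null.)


Step 1: Combine all N = 11 observations and assign midranks.
sorted (value, group, rank): (8,G3,1), (11,G1,2), (12,G2,3), (15,G3,4), (18,G1,5), (22,G3,6), (23,G1,7), (24,G3,8), (25,G2,9.5), (25,G3,9.5), (27,G2,11)
Step 2: Sum ranks within each group.
R_1 = 14 (n_1 = 3)
R_2 = 23.5 (n_2 = 3)
R_3 = 28.5 (n_3 = 5)
Step 3: H = 12/(N(N+1)) * sum(R_i^2/n_i) - 3(N+1)
     = 12/(11*12) * (14^2/3 + 23.5^2/3 + 28.5^2/5) - 3*12
     = 0.090909 * 411.867 - 36
     = 1.442424.
Step 4: Ties present; correction factor C = 1 - 6/(11^3 - 11) = 0.995455. Corrected H = 1.442424 / 0.995455 = 1.449011.
Step 5: Under H0, H ~ chi^2(2); p-value = 0.484564.
Step 6: alpha = 0.05. fail to reject H0.

H = 1.4490, df = 2, p = 0.484564, fail to reject H0.


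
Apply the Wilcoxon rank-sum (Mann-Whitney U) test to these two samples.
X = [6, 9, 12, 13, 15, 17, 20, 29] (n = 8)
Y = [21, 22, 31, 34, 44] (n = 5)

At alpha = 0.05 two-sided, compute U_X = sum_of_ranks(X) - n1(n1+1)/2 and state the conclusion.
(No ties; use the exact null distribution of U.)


Step 1: Combine and sort all 13 observations; assign midranks.
sorted (value, group): (6,X), (9,X), (12,X), (13,X), (15,X), (17,X), (20,X), (21,Y), (22,Y), (29,X), (31,Y), (34,Y), (44,Y)
ranks: 6->1, 9->2, 12->3, 13->4, 15->5, 17->6, 20->7, 21->8, 22->9, 29->10, 31->11, 34->12, 44->13
Step 2: Rank sum for X: R1 = 1 + 2 + 3 + 4 + 5 + 6 + 7 + 10 = 38.
Step 3: U_X = R1 - n1(n1+1)/2 = 38 - 8*9/2 = 38 - 36 = 2.
       U_Y = n1*n2 - U_X = 40 - 2 = 38.
Step 4: No ties, so the exact null distribution of U (based on enumerating the C(13,8) = 1287 equally likely rank assignments) gives the two-sided p-value.
Step 5: p-value = 0.006216; compare to alpha = 0.05. reject H0.

U_X = 2, p = 0.006216, reject H0 at alpha = 0.05.


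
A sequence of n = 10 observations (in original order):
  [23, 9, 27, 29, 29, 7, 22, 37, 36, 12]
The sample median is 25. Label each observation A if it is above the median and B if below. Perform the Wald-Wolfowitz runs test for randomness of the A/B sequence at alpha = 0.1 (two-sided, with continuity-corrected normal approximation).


Step 1: Compute median = 25; label A = above, B = below.
Labels in order: BBAAABBAAB  (n_A = 5, n_B = 5)
Step 2: Count runs R = 5.
Step 3: Under H0 (random ordering), E[R] = 2*n_A*n_B/(n_A+n_B) + 1 = 2*5*5/10 + 1 = 6.0000.
        Var[R] = 2*n_A*n_B*(2*n_A*n_B - n_A - n_B) / ((n_A+n_B)^2 * (n_A+n_B-1)) = 2000/900 = 2.2222.
        SD[R] = 1.4907.
Step 4: Continuity-corrected z = (R + 0.5 - E[R]) / SD[R] = (5 + 0.5 - 6.0000) / 1.4907 = -0.3354.
Step 5: Two-sided p-value via normal approximation = 2*(1 - Phi(|z|)) = 0.737316.
Step 6: alpha = 0.1. fail to reject H0.

R = 5, z = -0.3354, p = 0.737316, fail to reject H0.


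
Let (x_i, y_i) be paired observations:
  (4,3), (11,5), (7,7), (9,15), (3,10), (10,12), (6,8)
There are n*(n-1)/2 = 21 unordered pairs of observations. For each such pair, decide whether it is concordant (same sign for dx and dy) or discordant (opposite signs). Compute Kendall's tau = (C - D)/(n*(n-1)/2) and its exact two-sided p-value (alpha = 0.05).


Step 1: Enumerate the 21 unordered pairs (i,j) with i<j and classify each by sign(x_j-x_i) * sign(y_j-y_i).
  (1,2):dx=+7,dy=+2->C; (1,3):dx=+3,dy=+4->C; (1,4):dx=+5,dy=+12->C; (1,5):dx=-1,dy=+7->D
  (1,6):dx=+6,dy=+9->C; (1,7):dx=+2,dy=+5->C; (2,3):dx=-4,dy=+2->D; (2,4):dx=-2,dy=+10->D
  (2,5):dx=-8,dy=+5->D; (2,6):dx=-1,dy=+7->D; (2,7):dx=-5,dy=+3->D; (3,4):dx=+2,dy=+8->C
  (3,5):dx=-4,dy=+3->D; (3,6):dx=+3,dy=+5->C; (3,7):dx=-1,dy=+1->D; (4,5):dx=-6,dy=-5->C
  (4,6):dx=+1,dy=-3->D; (4,7):dx=-3,dy=-7->C; (5,6):dx=+7,dy=+2->C; (5,7):dx=+3,dy=-2->D
  (6,7):dx=-4,dy=-4->C
Step 2: C = 11, D = 10, total pairs = 21.
Step 3: tau = (C - D)/(n(n-1)/2) = (11 - 10)/21 = 0.047619.
Step 4: Exact two-sided p-value (enumerate n! = 5040 permutations of y under H0): p = 1.000000.
Step 5: alpha = 0.05. fail to reject H0.

tau_b = 0.0476 (C=11, D=10), p = 1.000000, fail to reject H0.


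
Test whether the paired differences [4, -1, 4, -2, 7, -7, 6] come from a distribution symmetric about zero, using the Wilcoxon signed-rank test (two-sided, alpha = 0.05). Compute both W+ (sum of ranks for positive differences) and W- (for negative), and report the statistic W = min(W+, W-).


Step 1: Drop any zero differences (none here) and take |d_i|.
|d| = [4, 1, 4, 2, 7, 7, 6]
Step 2: Midrank |d_i| (ties get averaged ranks).
ranks: |4|->3.5, |1|->1, |4|->3.5, |2|->2, |7|->6.5, |7|->6.5, |6|->5
Step 3: Attach original signs; sum ranks with positive sign and with negative sign.
W+ = 3.5 + 3.5 + 6.5 + 5 = 18.5
W- = 1 + 2 + 6.5 = 9.5
(Check: W+ + W- = 28 should equal n(n+1)/2 = 28.)
Step 4: Test statistic W = min(W+, W-) = 9.5.
Step 5: Ties in |d|, so use the tie-corrected normal approximation.
        E[W] = n(n+1)/4 = 7*8/4 = 14.
        Tie groups: |d|=4 (t=2), |d|=7 (t=2); sum(t^3 - t) = 12.
        Var[W] = n(n+1)(2n+1)/24 - sum(t^3-t)/48 = 840/24 - 12/48 = 34.75.
        z = (W - E[W]) / sqrt(Var[W]) = (9.5 - 14) / 5.8949 = -0.7634.
        Two-sided p = 2*Phi(z) = 0.445243.
Step 6: alpha = 0.05. fail to reject H0.

W+ = 18.5, W- = 9.5, W = min = 9.5, p = 0.445243, fail to reject H0.


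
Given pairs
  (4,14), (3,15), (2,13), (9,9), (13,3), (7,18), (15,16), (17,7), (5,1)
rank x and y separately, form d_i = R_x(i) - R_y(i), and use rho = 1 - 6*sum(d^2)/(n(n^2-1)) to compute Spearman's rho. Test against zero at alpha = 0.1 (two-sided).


Step 1: Rank x and y separately (midranks; no ties here).
rank(x): 4->3, 3->2, 2->1, 9->6, 13->7, 7->5, 15->8, 17->9, 5->4
rank(y): 14->6, 15->7, 13->5, 9->4, 3->2, 18->9, 16->8, 7->3, 1->1
Step 2: d_i = R_x(i) - R_y(i); compute d_i^2.
  (3-6)^2=9, (2-7)^2=25, (1-5)^2=16, (6-4)^2=4, (7-2)^2=25, (5-9)^2=16, (8-8)^2=0, (9-3)^2=36, (4-1)^2=9
sum(d^2) = 140.
Step 3: rho = 1 - 6*140 / (9*(9^2 - 1)) = 1 - 840/720 = -0.166667.
Step 4: Under H0, t = rho * sqrt((n-2)/(1-rho^2)) = -0.4472 ~ t(7).
Step 5: Two-sided p-value from the t-distribution with 7 df = 0.668231.
Step 6: alpha = 0.1. fail to reject H0.

rho = -0.1667, p = 0.668231, fail to reject H0 at alpha = 0.1.


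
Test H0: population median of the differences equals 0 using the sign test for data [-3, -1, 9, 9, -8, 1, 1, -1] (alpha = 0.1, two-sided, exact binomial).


Step 1: Discard zero differences. Original n = 8; n_eff = number of nonzero differences = 8.
Nonzero differences (with sign): -3, -1, +9, +9, -8, +1, +1, -1
Step 2: Count signs: positive = 4, negative = 4.
Step 3: Under H0: P(positive) = 0.5, so the number of positives S ~ Bin(8, 0.5).
Step 4: Two-sided exact p-value = sum of Bin(8,0.5) probabilities at or below the observed probability = 1.000000.
Step 5: alpha = 0.1. fail to reject H0.

n_eff = 8, pos = 4, neg = 4, p = 1.000000, fail to reject H0.


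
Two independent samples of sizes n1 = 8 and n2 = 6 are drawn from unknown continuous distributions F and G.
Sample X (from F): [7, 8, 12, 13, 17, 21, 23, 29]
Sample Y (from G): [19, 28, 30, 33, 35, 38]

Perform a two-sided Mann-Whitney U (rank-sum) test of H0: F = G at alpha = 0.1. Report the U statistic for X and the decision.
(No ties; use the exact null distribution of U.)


Step 1: Combine and sort all 14 observations; assign midranks.
sorted (value, group): (7,X), (8,X), (12,X), (13,X), (17,X), (19,Y), (21,X), (23,X), (28,Y), (29,X), (30,Y), (33,Y), (35,Y), (38,Y)
ranks: 7->1, 8->2, 12->3, 13->4, 17->5, 19->6, 21->7, 23->8, 28->9, 29->10, 30->11, 33->12, 35->13, 38->14
Step 2: Rank sum for X: R1 = 1 + 2 + 3 + 4 + 5 + 7 + 8 + 10 = 40.
Step 3: U_X = R1 - n1(n1+1)/2 = 40 - 8*9/2 = 40 - 36 = 4.
       U_Y = n1*n2 - U_X = 48 - 4 = 44.
Step 4: No ties, so the exact null distribution of U (based on enumerating the C(14,8) = 3003 equally likely rank assignments) gives the two-sided p-value.
Step 5: p-value = 0.007992; compare to alpha = 0.1. reject H0.

U_X = 4, p = 0.007992, reject H0 at alpha = 0.1.


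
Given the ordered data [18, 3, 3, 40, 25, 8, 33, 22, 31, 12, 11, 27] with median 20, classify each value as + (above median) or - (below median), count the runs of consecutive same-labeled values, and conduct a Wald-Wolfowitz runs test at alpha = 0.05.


Step 1: Compute median = 20; label A = above, B = below.
Labels in order: BBBAABAAABBA  (n_A = 6, n_B = 6)
Step 2: Count runs R = 6.
Step 3: Under H0 (random ordering), E[R] = 2*n_A*n_B/(n_A+n_B) + 1 = 2*6*6/12 + 1 = 7.0000.
        Var[R] = 2*n_A*n_B*(2*n_A*n_B - n_A - n_B) / ((n_A+n_B)^2 * (n_A+n_B-1)) = 4320/1584 = 2.7273.
        SD[R] = 1.6514.
Step 4: Continuity-corrected z = (R + 0.5 - E[R]) / SD[R] = (6 + 0.5 - 7.0000) / 1.6514 = -0.3028.
Step 5: Two-sided p-value via normal approximation = 2*(1 - Phi(|z|)) = 0.762069.
Step 6: alpha = 0.05. fail to reject H0.

R = 6, z = -0.3028, p = 0.762069, fail to reject H0.


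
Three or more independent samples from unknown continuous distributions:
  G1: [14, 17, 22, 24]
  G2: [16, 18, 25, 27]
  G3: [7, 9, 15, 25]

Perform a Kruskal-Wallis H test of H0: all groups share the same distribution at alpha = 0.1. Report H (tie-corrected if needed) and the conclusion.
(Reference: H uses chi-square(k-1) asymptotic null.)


Step 1: Combine all N = 12 observations and assign midranks.
sorted (value, group, rank): (7,G3,1), (9,G3,2), (14,G1,3), (15,G3,4), (16,G2,5), (17,G1,6), (18,G2,7), (22,G1,8), (24,G1,9), (25,G2,10.5), (25,G3,10.5), (27,G2,12)
Step 2: Sum ranks within each group.
R_1 = 26 (n_1 = 4)
R_2 = 34.5 (n_2 = 4)
R_3 = 17.5 (n_3 = 4)
Step 3: H = 12/(N(N+1)) * sum(R_i^2/n_i) - 3(N+1)
     = 12/(12*13) * (26^2/4 + 34.5^2/4 + 17.5^2/4) - 3*13
     = 0.076923 * 543.125 - 39
     = 2.778846.
Step 4: Ties present; correction factor C = 1 - 6/(12^3 - 12) = 0.996503. Corrected H = 2.778846 / 0.996503 = 2.788596.
Step 5: Under H0, H ~ chi^2(2); p-value = 0.248007.
Step 6: alpha = 0.1. fail to reject H0.

H = 2.7886, df = 2, p = 0.248007, fail to reject H0.


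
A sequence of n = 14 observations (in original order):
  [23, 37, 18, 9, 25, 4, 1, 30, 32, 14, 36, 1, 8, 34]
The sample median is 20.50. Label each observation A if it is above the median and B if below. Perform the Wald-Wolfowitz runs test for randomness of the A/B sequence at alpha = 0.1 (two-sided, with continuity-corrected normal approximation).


Step 1: Compute median = 20.50; label A = above, B = below.
Labels in order: AABBABBAABABBA  (n_A = 7, n_B = 7)
Step 2: Count runs R = 9.
Step 3: Under H0 (random ordering), E[R] = 2*n_A*n_B/(n_A+n_B) + 1 = 2*7*7/14 + 1 = 8.0000.
        Var[R] = 2*n_A*n_B*(2*n_A*n_B - n_A - n_B) / ((n_A+n_B)^2 * (n_A+n_B-1)) = 8232/2548 = 3.2308.
        SD[R] = 1.7974.
Step 4: Continuity-corrected z = (R - 0.5 - E[R]) / SD[R] = (9 - 0.5 - 8.0000) / 1.7974 = 0.2782.
Step 5: Two-sided p-value via normal approximation = 2*(1 - Phi(|z|)) = 0.780879.
Step 6: alpha = 0.1. fail to reject H0.

R = 9, z = 0.2782, p = 0.780879, fail to reject H0.


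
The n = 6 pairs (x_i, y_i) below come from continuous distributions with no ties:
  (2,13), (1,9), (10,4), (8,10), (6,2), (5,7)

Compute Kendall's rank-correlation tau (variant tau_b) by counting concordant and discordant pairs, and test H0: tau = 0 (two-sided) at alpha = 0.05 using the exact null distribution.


Step 1: Enumerate the 15 unordered pairs (i,j) with i<j and classify each by sign(x_j-x_i) * sign(y_j-y_i).
  (1,2):dx=-1,dy=-4->C; (1,3):dx=+8,dy=-9->D; (1,4):dx=+6,dy=-3->D; (1,5):dx=+4,dy=-11->D
  (1,6):dx=+3,dy=-6->D; (2,3):dx=+9,dy=-5->D; (2,4):dx=+7,dy=+1->C; (2,5):dx=+5,dy=-7->D
  (2,6):dx=+4,dy=-2->D; (3,4):dx=-2,dy=+6->D; (3,5):dx=-4,dy=-2->C; (3,6):dx=-5,dy=+3->D
  (4,5):dx=-2,dy=-8->C; (4,6):dx=-3,dy=-3->C; (5,6):dx=-1,dy=+5->D
Step 2: C = 5, D = 10, total pairs = 15.
Step 3: tau = (C - D)/(n(n-1)/2) = (5 - 10)/15 = -0.333333.
Step 4: Exact two-sided p-value (enumerate n! = 720 permutations of y under H0): p = 0.469444.
Step 5: alpha = 0.05. fail to reject H0.

tau_b = -0.3333 (C=5, D=10), p = 0.469444, fail to reject H0.


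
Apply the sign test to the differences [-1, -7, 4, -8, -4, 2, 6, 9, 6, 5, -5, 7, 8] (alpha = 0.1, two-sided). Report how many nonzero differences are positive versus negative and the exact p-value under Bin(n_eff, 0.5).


Step 1: Discard zero differences. Original n = 13; n_eff = number of nonzero differences = 13.
Nonzero differences (with sign): -1, -7, +4, -8, -4, +2, +6, +9, +6, +5, -5, +7, +8
Step 2: Count signs: positive = 8, negative = 5.
Step 3: Under H0: P(positive) = 0.5, so the number of positives S ~ Bin(13, 0.5).
Step 4: Two-sided exact p-value = sum of Bin(13,0.5) probabilities at or below the observed probability = 0.581055.
Step 5: alpha = 0.1. fail to reject H0.

n_eff = 13, pos = 8, neg = 5, p = 0.581055, fail to reject H0.


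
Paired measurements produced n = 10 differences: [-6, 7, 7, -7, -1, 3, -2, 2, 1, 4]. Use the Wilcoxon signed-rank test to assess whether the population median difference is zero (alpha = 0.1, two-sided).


Step 1: Drop any zero differences (none here) and take |d_i|.
|d| = [6, 7, 7, 7, 1, 3, 2, 2, 1, 4]
Step 2: Midrank |d_i| (ties get averaged ranks).
ranks: |6|->7, |7|->9, |7|->9, |7|->9, |1|->1.5, |3|->5, |2|->3.5, |2|->3.5, |1|->1.5, |4|->6
Step 3: Attach original signs; sum ranks with positive sign and with negative sign.
W+ = 9 + 9 + 5 + 3.5 + 1.5 + 6 = 34
W- = 7 + 9 + 1.5 + 3.5 = 21
(Check: W+ + W- = 55 should equal n(n+1)/2 = 55.)
Step 4: Test statistic W = min(W+, W-) = 21.
Step 5: Ties in |d|, so use the tie-corrected normal approximation.
        E[W] = n(n+1)/4 = 10*11/4 = 27.5.
        Tie groups: |d|=1 (t=2), |d|=2 (t=2), |d|=7 (t=3); sum(t^3 - t) = 36.
        Var[W] = n(n+1)(2n+1)/24 - sum(t^3-t)/48 = 2310/24 - 36/48 = 95.5.
        z = (W - E[W]) / sqrt(Var[W]) = (21 - 27.5) / 9.7724 = -0.6651.
        Two-sided p = 2*Phi(z) = 0.505962.
Step 6: alpha = 0.1. fail to reject H0.

W+ = 34, W- = 21, W = min = 21, p = 0.505962, fail to reject H0.


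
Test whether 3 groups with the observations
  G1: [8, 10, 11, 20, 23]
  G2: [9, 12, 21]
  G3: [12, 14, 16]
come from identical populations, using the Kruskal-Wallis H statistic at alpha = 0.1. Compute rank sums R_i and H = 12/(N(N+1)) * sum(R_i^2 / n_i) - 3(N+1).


Step 1: Combine all N = 11 observations and assign midranks.
sorted (value, group, rank): (8,G1,1), (9,G2,2), (10,G1,3), (11,G1,4), (12,G2,5.5), (12,G3,5.5), (14,G3,7), (16,G3,8), (20,G1,9), (21,G2,10), (23,G1,11)
Step 2: Sum ranks within each group.
R_1 = 28 (n_1 = 5)
R_2 = 17.5 (n_2 = 3)
R_3 = 20.5 (n_3 = 3)
Step 3: H = 12/(N(N+1)) * sum(R_i^2/n_i) - 3(N+1)
     = 12/(11*12) * (28^2/5 + 17.5^2/3 + 20.5^2/3) - 3*12
     = 0.090909 * 398.967 - 36
     = 0.269697.
Step 4: Ties present; correction factor C = 1 - 6/(11^3 - 11) = 0.995455. Corrected H = 0.269697 / 0.995455 = 0.270928.
Step 5: Under H0, H ~ chi^2(2); p-value = 0.873310.
Step 6: alpha = 0.1. fail to reject H0.

H = 0.2709, df = 2, p = 0.873310, fail to reject H0.


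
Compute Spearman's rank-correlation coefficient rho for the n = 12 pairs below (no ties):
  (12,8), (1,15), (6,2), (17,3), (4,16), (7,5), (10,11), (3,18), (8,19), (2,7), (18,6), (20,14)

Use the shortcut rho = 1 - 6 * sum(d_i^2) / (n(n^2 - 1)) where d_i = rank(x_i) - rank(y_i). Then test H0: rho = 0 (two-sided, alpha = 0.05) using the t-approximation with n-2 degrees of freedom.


Step 1: Rank x and y separately (midranks; no ties here).
rank(x): 12->9, 1->1, 6->5, 17->10, 4->4, 7->6, 10->8, 3->3, 8->7, 2->2, 18->11, 20->12
rank(y): 8->6, 15->9, 2->1, 3->2, 16->10, 5->3, 11->7, 18->11, 19->12, 7->5, 6->4, 14->8
Step 2: d_i = R_x(i) - R_y(i); compute d_i^2.
  (9-6)^2=9, (1-9)^2=64, (5-1)^2=16, (10-2)^2=64, (4-10)^2=36, (6-3)^2=9, (8-7)^2=1, (3-11)^2=64, (7-12)^2=25, (2-5)^2=9, (11-4)^2=49, (12-8)^2=16
sum(d^2) = 362.
Step 3: rho = 1 - 6*362 / (12*(12^2 - 1)) = 1 - 2172/1716 = -0.265734.
Step 4: Under H0, t = rho * sqrt((n-2)/(1-rho^2)) = -0.8717 ~ t(10).
Step 5: Two-sided p-value from the t-distribution with 10 df = 0.403833.
Step 6: alpha = 0.05. fail to reject H0.

rho = -0.2657, p = 0.403833, fail to reject H0 at alpha = 0.05.


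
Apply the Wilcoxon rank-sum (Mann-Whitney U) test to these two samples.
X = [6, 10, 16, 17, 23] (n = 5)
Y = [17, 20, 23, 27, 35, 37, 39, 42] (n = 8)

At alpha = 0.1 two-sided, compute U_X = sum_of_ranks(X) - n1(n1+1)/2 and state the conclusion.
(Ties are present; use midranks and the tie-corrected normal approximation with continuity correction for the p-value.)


Step 1: Combine and sort all 13 observations; assign midranks.
sorted (value, group): (6,X), (10,X), (16,X), (17,X), (17,Y), (20,Y), (23,X), (23,Y), (27,Y), (35,Y), (37,Y), (39,Y), (42,Y)
ranks: 6->1, 10->2, 16->3, 17->4.5, 17->4.5, 20->6, 23->7.5, 23->7.5, 27->9, 35->10, 37->11, 39->12, 42->13
Step 2: Rank sum for X: R1 = 1 + 2 + 3 + 4.5 + 7.5 = 18.
Step 3: U_X = R1 - n1(n1+1)/2 = 18 - 5*6/2 = 18 - 15 = 3.
       U_Y = n1*n2 - U_X = 40 - 3 = 37.
Step 4: Ties are present, so use the tie-corrected normal approximation (with continuity correction) for the p-value.
Step 5: p-value = 0.015435; compare to alpha = 0.1. reject H0.

U_X = 3, p = 0.015435, reject H0 at alpha = 0.1.


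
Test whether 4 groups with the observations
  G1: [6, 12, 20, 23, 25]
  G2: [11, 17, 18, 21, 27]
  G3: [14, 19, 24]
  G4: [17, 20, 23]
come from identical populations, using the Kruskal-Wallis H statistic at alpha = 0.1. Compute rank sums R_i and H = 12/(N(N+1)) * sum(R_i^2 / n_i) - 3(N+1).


Step 1: Combine all N = 16 observations and assign midranks.
sorted (value, group, rank): (6,G1,1), (11,G2,2), (12,G1,3), (14,G3,4), (17,G2,5.5), (17,G4,5.5), (18,G2,7), (19,G3,8), (20,G1,9.5), (20,G4,9.5), (21,G2,11), (23,G1,12.5), (23,G4,12.5), (24,G3,14), (25,G1,15), (27,G2,16)
Step 2: Sum ranks within each group.
R_1 = 41 (n_1 = 5)
R_2 = 41.5 (n_2 = 5)
R_3 = 26 (n_3 = 3)
R_4 = 27.5 (n_4 = 3)
Step 3: H = 12/(N(N+1)) * sum(R_i^2/n_i) - 3(N+1)
     = 12/(16*17) * (41^2/5 + 41.5^2/5 + 26^2/3 + 27.5^2/3) - 3*17
     = 0.044118 * 1158.07 - 51
     = 0.091176.
Step 4: Ties present; correction factor C = 1 - 18/(16^3 - 16) = 0.995588. Corrected H = 0.091176 / 0.995588 = 0.091581.
Step 5: Under H0, H ~ chi^2(3); p-value = 0.992828.
Step 6: alpha = 0.1. fail to reject H0.

H = 0.0916, df = 3, p = 0.992828, fail to reject H0.


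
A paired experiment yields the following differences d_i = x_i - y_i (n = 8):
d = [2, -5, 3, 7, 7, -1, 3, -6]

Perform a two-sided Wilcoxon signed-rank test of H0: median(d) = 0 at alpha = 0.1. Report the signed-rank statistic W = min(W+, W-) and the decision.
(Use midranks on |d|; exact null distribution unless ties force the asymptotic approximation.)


Step 1: Drop any zero differences (none here) and take |d_i|.
|d| = [2, 5, 3, 7, 7, 1, 3, 6]
Step 2: Midrank |d_i| (ties get averaged ranks).
ranks: |2|->2, |5|->5, |3|->3.5, |7|->7.5, |7|->7.5, |1|->1, |3|->3.5, |6|->6
Step 3: Attach original signs; sum ranks with positive sign and with negative sign.
W+ = 2 + 3.5 + 7.5 + 7.5 + 3.5 = 24
W- = 5 + 1 + 6 = 12
(Check: W+ + W- = 36 should equal n(n+1)/2 = 36.)
Step 4: Test statistic W = min(W+, W-) = 12.
Step 5: Ties in |d|, so use the tie-corrected normal approximation.
        E[W] = n(n+1)/4 = 8*9/4 = 18.
        Tie groups: |d|=3 (t=2), |d|=7 (t=2); sum(t^3 - t) = 12.
        Var[W] = n(n+1)(2n+1)/24 - sum(t^3-t)/48 = 1224/24 - 12/48 = 50.75.
        z = (W - E[W]) / sqrt(Var[W]) = (12 - 18) / 7.1239 = -0.8422.
        Two-sided p = 2*Phi(z) = 0.399656.
Step 6: alpha = 0.1. fail to reject H0.

W+ = 24, W- = 12, W = min = 12, p = 0.399656, fail to reject H0.


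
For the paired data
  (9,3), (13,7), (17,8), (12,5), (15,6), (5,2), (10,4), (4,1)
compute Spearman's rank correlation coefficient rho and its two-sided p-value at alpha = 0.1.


Step 1: Rank x and y separately (midranks; no ties here).
rank(x): 9->3, 13->6, 17->8, 12->5, 15->7, 5->2, 10->4, 4->1
rank(y): 3->3, 7->7, 8->8, 5->5, 6->6, 2->2, 4->4, 1->1
Step 2: d_i = R_x(i) - R_y(i); compute d_i^2.
  (3-3)^2=0, (6-7)^2=1, (8-8)^2=0, (5-5)^2=0, (7-6)^2=1, (2-2)^2=0, (4-4)^2=0, (1-1)^2=0
sum(d^2) = 2.
Step 3: rho = 1 - 6*2 / (8*(8^2 - 1)) = 1 - 12/504 = 0.976190.
Step 4: Under H0, t = rho * sqrt((n-2)/(1-rho^2)) = 11.0235 ~ t(6).
Step 5: Two-sided p-value from the t-distribution with 6 df = 0.000033.
Step 6: alpha = 0.1. reject H0.

rho = 0.9762, p = 0.000033, reject H0 at alpha = 0.1.


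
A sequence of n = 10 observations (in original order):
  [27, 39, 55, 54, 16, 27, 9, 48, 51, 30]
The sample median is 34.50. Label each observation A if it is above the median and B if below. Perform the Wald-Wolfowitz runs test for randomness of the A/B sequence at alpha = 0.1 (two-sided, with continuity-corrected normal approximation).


Step 1: Compute median = 34.50; label A = above, B = below.
Labels in order: BAAABBBAAB  (n_A = 5, n_B = 5)
Step 2: Count runs R = 5.
Step 3: Under H0 (random ordering), E[R] = 2*n_A*n_B/(n_A+n_B) + 1 = 2*5*5/10 + 1 = 6.0000.
        Var[R] = 2*n_A*n_B*(2*n_A*n_B - n_A - n_B) / ((n_A+n_B)^2 * (n_A+n_B-1)) = 2000/900 = 2.2222.
        SD[R] = 1.4907.
Step 4: Continuity-corrected z = (R + 0.5 - E[R]) / SD[R] = (5 + 0.5 - 6.0000) / 1.4907 = -0.3354.
Step 5: Two-sided p-value via normal approximation = 2*(1 - Phi(|z|)) = 0.737316.
Step 6: alpha = 0.1. fail to reject H0.

R = 5, z = -0.3354, p = 0.737316, fail to reject H0.


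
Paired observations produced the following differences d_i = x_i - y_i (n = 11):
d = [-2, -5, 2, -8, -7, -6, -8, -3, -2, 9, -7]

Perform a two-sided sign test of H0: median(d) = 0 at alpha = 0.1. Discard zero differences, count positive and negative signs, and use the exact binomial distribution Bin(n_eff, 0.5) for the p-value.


Step 1: Discard zero differences. Original n = 11; n_eff = number of nonzero differences = 11.
Nonzero differences (with sign): -2, -5, +2, -8, -7, -6, -8, -3, -2, +9, -7
Step 2: Count signs: positive = 2, negative = 9.
Step 3: Under H0: P(positive) = 0.5, so the number of positives S ~ Bin(11, 0.5).
Step 4: Two-sided exact p-value = sum of Bin(11,0.5) probabilities at or below the observed probability = 0.065430.
Step 5: alpha = 0.1. reject H0.

n_eff = 11, pos = 2, neg = 9, p = 0.065430, reject H0.


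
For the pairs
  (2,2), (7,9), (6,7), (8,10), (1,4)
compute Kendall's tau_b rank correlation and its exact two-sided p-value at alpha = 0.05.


Step 1: Enumerate the 10 unordered pairs (i,j) with i<j and classify each by sign(x_j-x_i) * sign(y_j-y_i).
  (1,2):dx=+5,dy=+7->C; (1,3):dx=+4,dy=+5->C; (1,4):dx=+6,dy=+8->C; (1,5):dx=-1,dy=+2->D
  (2,3):dx=-1,dy=-2->C; (2,4):dx=+1,dy=+1->C; (2,5):dx=-6,dy=-5->C; (3,4):dx=+2,dy=+3->C
  (3,5):dx=-5,dy=-3->C; (4,5):dx=-7,dy=-6->C
Step 2: C = 9, D = 1, total pairs = 10.
Step 3: tau = (C - D)/(n(n-1)/2) = (9 - 1)/10 = 0.800000.
Step 4: Exact two-sided p-value (enumerate n! = 120 permutations of y under H0): p = 0.083333.
Step 5: alpha = 0.05. fail to reject H0.

tau_b = 0.8000 (C=9, D=1), p = 0.083333, fail to reject H0.


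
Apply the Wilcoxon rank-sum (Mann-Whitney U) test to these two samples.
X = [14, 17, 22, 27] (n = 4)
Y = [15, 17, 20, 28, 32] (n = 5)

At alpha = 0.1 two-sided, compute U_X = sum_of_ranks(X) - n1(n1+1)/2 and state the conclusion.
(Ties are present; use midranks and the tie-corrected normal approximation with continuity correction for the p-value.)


Step 1: Combine and sort all 9 observations; assign midranks.
sorted (value, group): (14,X), (15,Y), (17,X), (17,Y), (20,Y), (22,X), (27,X), (28,Y), (32,Y)
ranks: 14->1, 15->2, 17->3.5, 17->3.5, 20->5, 22->6, 27->7, 28->8, 32->9
Step 2: Rank sum for X: R1 = 1 + 3.5 + 6 + 7 = 17.5.
Step 3: U_X = R1 - n1(n1+1)/2 = 17.5 - 4*5/2 = 17.5 - 10 = 7.5.
       U_Y = n1*n2 - U_X = 20 - 7.5 = 12.5.
Step 4: Ties are present, so use the tie-corrected normal approximation (with continuity correction) for the p-value.
Step 5: p-value = 0.622753; compare to alpha = 0.1. fail to reject H0.

U_X = 7.5, p = 0.622753, fail to reject H0 at alpha = 0.1.


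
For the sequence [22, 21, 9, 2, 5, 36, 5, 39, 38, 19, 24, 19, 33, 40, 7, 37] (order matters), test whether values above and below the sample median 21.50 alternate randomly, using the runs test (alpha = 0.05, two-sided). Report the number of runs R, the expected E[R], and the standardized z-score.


Step 1: Compute median = 21.50; label A = above, B = below.
Labels in order: ABBBBABAABABAABA  (n_A = 8, n_B = 8)
Step 2: Count runs R = 11.
Step 3: Under H0 (random ordering), E[R] = 2*n_A*n_B/(n_A+n_B) + 1 = 2*8*8/16 + 1 = 9.0000.
        Var[R] = 2*n_A*n_B*(2*n_A*n_B - n_A - n_B) / ((n_A+n_B)^2 * (n_A+n_B-1)) = 14336/3840 = 3.7333.
        SD[R] = 1.9322.
Step 4: Continuity-corrected z = (R - 0.5 - E[R]) / SD[R] = (11 - 0.5 - 9.0000) / 1.9322 = 0.7763.
Step 5: Two-sided p-value via normal approximation = 2*(1 - Phi(|z|)) = 0.437558.
Step 6: alpha = 0.05. fail to reject H0.

R = 11, z = 0.7763, p = 0.437558, fail to reject H0.
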